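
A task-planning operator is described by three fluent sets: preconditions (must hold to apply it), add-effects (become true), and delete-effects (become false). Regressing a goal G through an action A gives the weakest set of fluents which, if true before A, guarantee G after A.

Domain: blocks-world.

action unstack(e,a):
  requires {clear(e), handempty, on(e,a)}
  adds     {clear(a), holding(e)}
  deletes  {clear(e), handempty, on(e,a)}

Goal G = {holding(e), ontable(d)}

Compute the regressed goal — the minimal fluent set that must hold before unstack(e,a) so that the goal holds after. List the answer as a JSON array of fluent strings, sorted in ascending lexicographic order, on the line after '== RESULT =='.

Compute (G \ add) ∪ pre:
  G ∩ del = {}  (empty — regression defined)
  G \ add = {holding(e), ontable(d)} \ {clear(a), holding(e)} = {ontable(d)}
  ∪ pre   = {ontable(d)} ∪ {clear(e), handempty, on(e,a)}
          = {clear(e), handempty, on(e,a), ontable(d)}

== RESULT ==
["clear(e)", "handempty", "on(e,a)", "ontable(d)"]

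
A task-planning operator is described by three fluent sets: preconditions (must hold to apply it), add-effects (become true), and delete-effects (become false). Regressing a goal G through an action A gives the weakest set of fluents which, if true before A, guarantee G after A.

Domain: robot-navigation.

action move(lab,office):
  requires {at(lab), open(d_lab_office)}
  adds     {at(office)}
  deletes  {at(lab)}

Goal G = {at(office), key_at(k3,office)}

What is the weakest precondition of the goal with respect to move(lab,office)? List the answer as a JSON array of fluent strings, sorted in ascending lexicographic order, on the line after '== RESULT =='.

Regress:
  G ∩ del = {}  (empty — regression defined)
  G \ add = {at(office), key_at(k3,office)} \ {at(office)} = {key_at(k3,office)}
  ∪ pre   = {key_at(k3,office)} ∪ {at(lab), open(d_lab_office)}
          = {at(lab), key_at(k3,office), open(d_lab_office)}

== RESULT ==
["at(lab)", "key_at(k3,office)", "open(d_lab_office)"]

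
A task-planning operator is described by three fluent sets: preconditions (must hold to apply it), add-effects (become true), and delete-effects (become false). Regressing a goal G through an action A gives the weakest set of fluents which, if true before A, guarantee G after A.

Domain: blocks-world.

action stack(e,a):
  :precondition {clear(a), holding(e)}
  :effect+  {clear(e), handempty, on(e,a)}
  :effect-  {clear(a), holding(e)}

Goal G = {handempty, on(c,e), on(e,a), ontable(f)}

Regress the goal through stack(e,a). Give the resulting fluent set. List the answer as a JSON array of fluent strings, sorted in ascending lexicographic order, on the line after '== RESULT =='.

Compute (G \ add) ∪ pre:
  G ∩ del = {}  (empty — regression defined)
  G \ add = {handempty, on(c,e), on(e,a), ontable(f)} \ {clear(e), handempty, on(e,a)} = {on(c,e), ontable(f)}
  ∪ pre   = {on(c,e), ontable(f)} ∪ {clear(a), holding(e)}
          = {clear(a), holding(e), on(c,e), ontable(f)}

== RESULT ==
["clear(a)", "holding(e)", "on(c,e)", "ontable(f)"]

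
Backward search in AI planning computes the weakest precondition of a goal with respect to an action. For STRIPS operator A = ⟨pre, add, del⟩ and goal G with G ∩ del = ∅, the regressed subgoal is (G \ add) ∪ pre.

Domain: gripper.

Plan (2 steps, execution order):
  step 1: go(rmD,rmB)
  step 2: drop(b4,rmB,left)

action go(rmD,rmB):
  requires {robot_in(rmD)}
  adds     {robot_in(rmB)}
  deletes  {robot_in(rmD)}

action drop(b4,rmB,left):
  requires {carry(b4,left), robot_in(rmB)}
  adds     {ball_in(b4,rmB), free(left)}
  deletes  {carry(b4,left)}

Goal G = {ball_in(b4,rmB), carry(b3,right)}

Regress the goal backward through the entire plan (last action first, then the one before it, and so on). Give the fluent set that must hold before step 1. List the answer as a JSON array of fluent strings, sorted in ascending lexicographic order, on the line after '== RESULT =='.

Work backward from the goal:
  through step 2 (drop(b4,rmB,left)): drop {ball_in(b4,rmB)}, keep {carry(b3,right)}, require {carry(b4,left), robot_in(rmB)}
    → {carry(b3,right), carry(b4,left), robot_in(rmB)}
  through step 1 (go(rmD,rmB)): drop {robot_in(rmB)}, keep {carry(b3,right), carry(b4,left)}, require {robot_in(rmD)}
    → {carry(b3,right), carry(b4,left), robot_in(rmD)}

== RESULT ==
["carry(b3,right)", "carry(b4,left)", "robot_in(rmD)"]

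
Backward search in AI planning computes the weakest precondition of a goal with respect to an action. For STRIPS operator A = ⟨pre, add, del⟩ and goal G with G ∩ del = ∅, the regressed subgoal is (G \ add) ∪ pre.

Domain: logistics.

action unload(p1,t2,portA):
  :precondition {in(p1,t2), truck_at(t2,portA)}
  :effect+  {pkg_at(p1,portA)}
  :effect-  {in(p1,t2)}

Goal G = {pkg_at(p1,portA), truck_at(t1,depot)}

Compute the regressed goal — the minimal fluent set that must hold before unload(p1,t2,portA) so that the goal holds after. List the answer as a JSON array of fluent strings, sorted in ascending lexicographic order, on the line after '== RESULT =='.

Regress:
  G ∩ del = {}  (empty — regression defined)
  G \ add = {pkg_at(p1,portA), truck_at(t1,depot)} \ {pkg_at(p1,portA)} = {truck_at(t1,depot)}
  ∪ pre   = {truck_at(t1,depot)} ∪ {in(p1,t2), truck_at(t2,portA)}
          = {in(p1,t2), truck_at(t1,depot), truck_at(t2,portA)}

== RESULT ==
["in(p1,t2)", "truck_at(t1,depot)", "truck_at(t2,portA)"]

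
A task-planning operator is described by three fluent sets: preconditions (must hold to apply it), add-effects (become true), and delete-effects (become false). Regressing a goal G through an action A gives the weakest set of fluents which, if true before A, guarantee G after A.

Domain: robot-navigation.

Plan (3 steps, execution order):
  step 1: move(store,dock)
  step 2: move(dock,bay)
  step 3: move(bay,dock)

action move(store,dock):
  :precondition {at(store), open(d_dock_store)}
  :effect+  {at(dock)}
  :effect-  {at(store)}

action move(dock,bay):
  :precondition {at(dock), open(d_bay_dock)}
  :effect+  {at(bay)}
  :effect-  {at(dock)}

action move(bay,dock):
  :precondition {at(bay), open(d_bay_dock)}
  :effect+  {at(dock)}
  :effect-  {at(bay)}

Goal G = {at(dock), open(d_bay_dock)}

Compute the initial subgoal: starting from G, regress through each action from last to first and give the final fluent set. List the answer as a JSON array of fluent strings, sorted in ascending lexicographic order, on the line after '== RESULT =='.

Work backward from the goal:
  through step 3 (move(bay,dock)): drop {at(dock)}, keep {open(d_bay_dock)}, require {at(bay), open(d_bay_dock)}
    → {at(bay), open(d_bay_dock)}
  through step 2 (move(dock,bay)): drop {at(bay)}, keep {open(d_bay_dock)}, require {at(dock), open(d_bay_dock)}
    → {at(dock), open(d_bay_dock)}
  through step 1 (move(store,dock)): drop {at(dock)}, keep {open(d_bay_dock)}, require {at(store), open(d_dock_store)}
    → {at(store), open(d_bay_dock), open(d_dock_store)}

== RESULT ==
["at(store)", "open(d_bay_dock)", "open(d_dock_store)"]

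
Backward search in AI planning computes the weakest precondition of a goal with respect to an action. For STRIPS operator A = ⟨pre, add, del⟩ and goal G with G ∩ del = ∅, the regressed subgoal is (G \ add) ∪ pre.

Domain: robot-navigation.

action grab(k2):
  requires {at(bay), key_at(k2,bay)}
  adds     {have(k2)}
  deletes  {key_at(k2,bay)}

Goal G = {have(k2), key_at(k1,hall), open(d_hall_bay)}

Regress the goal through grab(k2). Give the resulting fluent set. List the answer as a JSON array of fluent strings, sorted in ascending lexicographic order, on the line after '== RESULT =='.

Compute (G \ add) ∪ pre:
  G ∩ del = {}  (empty — regression defined)
  G \ add = {have(k2), key_at(k1,hall), open(d_hall_bay)} \ {have(k2)} = {key_at(k1,hall), open(d_hall_bay)}
  ∪ pre   = {key_at(k1,hall), open(d_hall_bay)} ∪ {at(bay), key_at(k2,bay)}
          = {at(bay), key_at(k1,hall), key_at(k2,bay), open(d_hall_bay)}

== RESULT ==
["at(bay)", "key_at(k1,hall)", "key_at(k2,bay)", "open(d_hall_bay)"]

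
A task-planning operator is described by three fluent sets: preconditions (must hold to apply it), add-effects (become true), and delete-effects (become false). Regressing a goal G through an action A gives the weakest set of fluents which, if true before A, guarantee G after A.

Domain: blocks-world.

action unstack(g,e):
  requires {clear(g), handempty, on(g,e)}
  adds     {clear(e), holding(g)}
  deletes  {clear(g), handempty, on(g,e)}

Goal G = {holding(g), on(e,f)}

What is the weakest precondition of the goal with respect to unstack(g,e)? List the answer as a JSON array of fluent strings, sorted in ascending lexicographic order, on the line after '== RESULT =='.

Regress:
  G ∩ del = {}  (empty — regression defined)
  G \ add = {holding(g), on(e,f)} \ {clear(e), holding(g)} = {on(e,f)}
  ∪ pre   = {on(e,f)} ∪ {clear(g), handempty, on(g,e)}
          = {clear(g), handempty, on(e,f), on(g,e)}

== RESULT ==
["clear(g)", "handempty", "on(e,f)", "on(g,e)"]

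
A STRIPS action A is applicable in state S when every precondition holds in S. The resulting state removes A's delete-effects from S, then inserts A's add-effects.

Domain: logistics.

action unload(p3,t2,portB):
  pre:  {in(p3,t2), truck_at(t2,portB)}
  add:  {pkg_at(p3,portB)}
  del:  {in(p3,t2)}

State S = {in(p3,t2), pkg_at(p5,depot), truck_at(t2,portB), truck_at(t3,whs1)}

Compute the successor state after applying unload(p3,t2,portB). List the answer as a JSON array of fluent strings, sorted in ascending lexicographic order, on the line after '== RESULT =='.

Progress:
  pre ⊆ S: {in(p3,t2), truck_at(t2,portB)} ⊆ S  — applicable
  S \ del = {pkg_at(p5,depot), truck_at(t2,portB), truck_at(t3,whs1)}
  ∪ add   = {pkg_at(p3,portB), pkg_at(p5,depot), truck_at(t2,portB), truck_at(t3,whs1)}

== RESULT ==
["pkg_at(p3,portB)", "pkg_at(p5,depot)", "truck_at(t2,portB)", "truck_at(t3,whs1)"]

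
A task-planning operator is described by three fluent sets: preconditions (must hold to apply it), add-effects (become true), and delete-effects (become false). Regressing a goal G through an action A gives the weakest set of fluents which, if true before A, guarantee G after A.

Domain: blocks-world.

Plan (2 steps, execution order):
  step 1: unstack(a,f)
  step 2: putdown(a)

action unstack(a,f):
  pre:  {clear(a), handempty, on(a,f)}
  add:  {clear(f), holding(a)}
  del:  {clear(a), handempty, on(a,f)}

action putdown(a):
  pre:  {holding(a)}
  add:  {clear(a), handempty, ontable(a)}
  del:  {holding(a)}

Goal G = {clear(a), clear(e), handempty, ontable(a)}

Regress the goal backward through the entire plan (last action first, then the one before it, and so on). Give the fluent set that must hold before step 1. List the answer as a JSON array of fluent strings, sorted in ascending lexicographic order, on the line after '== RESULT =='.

Regress step by step:
  through step 2 (putdown(a)): drop {clear(a), handempty, ontable(a)}, keep {clear(e)}, require {holding(a)}
    → {clear(e), holding(a)}
  through step 1 (unstack(a,f)): drop {holding(a)}, keep {clear(e)}, require {clear(a), handempty, on(a,f)}
    → {clear(a), clear(e), handempty, on(a,f)}

== RESULT ==
["clear(a)", "clear(e)", "handempty", "on(a,f)"]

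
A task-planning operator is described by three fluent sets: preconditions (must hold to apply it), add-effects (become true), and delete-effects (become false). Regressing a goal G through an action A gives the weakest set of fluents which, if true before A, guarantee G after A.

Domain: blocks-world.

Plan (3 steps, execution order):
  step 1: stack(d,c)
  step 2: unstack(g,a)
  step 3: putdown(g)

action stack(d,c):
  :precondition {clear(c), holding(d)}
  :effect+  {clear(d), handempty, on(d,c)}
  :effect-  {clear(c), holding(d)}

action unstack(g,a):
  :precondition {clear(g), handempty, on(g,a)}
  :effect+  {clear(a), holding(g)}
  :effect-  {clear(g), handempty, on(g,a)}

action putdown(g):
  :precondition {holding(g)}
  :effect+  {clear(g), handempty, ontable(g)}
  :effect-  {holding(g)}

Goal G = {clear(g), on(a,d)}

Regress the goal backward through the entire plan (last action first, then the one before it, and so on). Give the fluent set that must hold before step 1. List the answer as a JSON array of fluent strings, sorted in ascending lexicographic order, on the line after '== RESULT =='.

Work backward from the goal:
  through step 3 (putdown(g)): drop {clear(g)}, keep {on(a,d)}, require {holding(g)}
    → {holding(g), on(a,d)}
  through step 2 (unstack(g,a)): drop {holding(g)}, keep {on(a,d)}, require {clear(g), handempty, on(g,a)}
    → {clear(g), handempty, on(a,d), on(g,a)}
  through step 1 (stack(d,c)): drop {handempty}, keep {clear(g), on(a,d), on(g,a)}, require {clear(c), holding(d)}
    → {clear(c), clear(g), holding(d), on(a,d), on(g,a)}

== RESULT ==
["clear(c)", "clear(g)", "holding(d)", "on(a,d)", "on(g,a)"]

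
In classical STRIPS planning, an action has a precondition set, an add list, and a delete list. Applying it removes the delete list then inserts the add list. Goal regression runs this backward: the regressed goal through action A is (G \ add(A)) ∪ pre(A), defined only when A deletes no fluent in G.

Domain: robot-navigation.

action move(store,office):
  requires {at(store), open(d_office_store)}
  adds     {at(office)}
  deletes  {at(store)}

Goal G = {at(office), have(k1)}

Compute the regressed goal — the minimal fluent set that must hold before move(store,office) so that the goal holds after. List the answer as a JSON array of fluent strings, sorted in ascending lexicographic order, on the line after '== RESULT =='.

Regress:
  G ∩ del = {}  (empty — regression defined)
  G \ add = {at(office), have(k1)} \ {at(office)} = {have(k1)}
  ∪ pre   = {have(k1)} ∪ {at(store), open(d_office_store)}
          = {at(store), have(k1), open(d_office_store)}

== RESULT ==
["at(store)", "have(k1)", "open(d_office_store)"]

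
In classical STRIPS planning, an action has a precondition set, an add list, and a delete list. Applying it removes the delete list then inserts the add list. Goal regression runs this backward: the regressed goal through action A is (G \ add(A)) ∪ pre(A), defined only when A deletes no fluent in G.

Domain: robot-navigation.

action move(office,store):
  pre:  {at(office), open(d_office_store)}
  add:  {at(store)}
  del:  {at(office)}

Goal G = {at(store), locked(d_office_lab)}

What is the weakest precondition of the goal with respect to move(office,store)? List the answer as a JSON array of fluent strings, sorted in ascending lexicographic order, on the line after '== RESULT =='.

Compute (G \ add) ∪ pre:
  G ∩ del = {}  (empty — regression defined)
  G \ add = {at(store), locked(d_office_lab)} \ {at(store)} = {locked(d_office_lab)}
  ∪ pre   = {locked(d_office_lab)} ∪ {at(office), open(d_office_store)}
          = {at(office), locked(d_office_lab), open(d_office_store)}

== RESULT ==
["at(office)", "locked(d_office_lab)", "open(d_office_store)"]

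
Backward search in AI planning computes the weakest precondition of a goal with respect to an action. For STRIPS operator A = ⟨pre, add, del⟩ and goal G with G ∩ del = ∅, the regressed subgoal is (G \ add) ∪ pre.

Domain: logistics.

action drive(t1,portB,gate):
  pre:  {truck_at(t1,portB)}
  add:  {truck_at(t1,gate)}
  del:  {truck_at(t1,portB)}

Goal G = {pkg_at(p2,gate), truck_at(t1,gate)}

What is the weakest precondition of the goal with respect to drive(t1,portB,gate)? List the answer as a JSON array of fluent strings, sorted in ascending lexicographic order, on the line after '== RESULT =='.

Compute (G \ add) ∪ pre:
  G ∩ del = {}  (empty — regression defined)
  G \ add = {pkg_at(p2,gate), truck_at(t1,gate)} \ {truck_at(t1,gate)} = {pkg_at(p2,gate)}
  ∪ pre   = {pkg_at(p2,gate)} ∪ {truck_at(t1,portB)}
          = {pkg_at(p2,gate), truck_at(t1,portB)}

== RESULT ==
["pkg_at(p2,gate)", "truck_at(t1,portB)"]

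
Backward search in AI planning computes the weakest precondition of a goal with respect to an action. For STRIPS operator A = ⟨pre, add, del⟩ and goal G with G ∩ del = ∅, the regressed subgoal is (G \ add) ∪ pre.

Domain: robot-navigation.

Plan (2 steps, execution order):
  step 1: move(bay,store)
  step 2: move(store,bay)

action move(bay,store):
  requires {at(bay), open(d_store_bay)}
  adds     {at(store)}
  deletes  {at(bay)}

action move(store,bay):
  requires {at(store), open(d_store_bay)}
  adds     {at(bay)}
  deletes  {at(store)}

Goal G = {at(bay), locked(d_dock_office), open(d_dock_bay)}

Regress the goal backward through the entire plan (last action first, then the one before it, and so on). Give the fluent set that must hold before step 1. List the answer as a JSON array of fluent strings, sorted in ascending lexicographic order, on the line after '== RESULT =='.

Work backward from the goal:
  through step 2 (move(store,bay)): drop {at(bay)}, keep {locked(d_dock_office), open(d_dock_bay)}, require {at(store), open(d_store_bay)}
    → {at(store), locked(d_dock_office), open(d_dock_bay), open(d_store_bay)}
  through step 1 (move(bay,store)): drop {at(store)}, keep {locked(d_dock_office), open(d_dock_bay), open(d_store_bay)}, require {at(bay), open(d_store_bay)}
    → {at(bay), locked(d_dock_office), open(d_dock_bay), open(d_store_bay)}

== RESULT ==
["at(bay)", "locked(d_dock_office)", "open(d_dock_bay)", "open(d_store_bay)"]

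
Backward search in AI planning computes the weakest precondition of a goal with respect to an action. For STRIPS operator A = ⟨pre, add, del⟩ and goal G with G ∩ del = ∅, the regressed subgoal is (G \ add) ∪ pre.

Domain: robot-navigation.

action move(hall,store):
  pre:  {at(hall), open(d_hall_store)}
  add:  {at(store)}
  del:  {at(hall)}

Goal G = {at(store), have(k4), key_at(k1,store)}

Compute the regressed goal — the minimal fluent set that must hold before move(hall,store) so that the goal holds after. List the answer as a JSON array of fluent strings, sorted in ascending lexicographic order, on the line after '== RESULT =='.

Regress:
  G ∩ del = {}  (empty — regression defined)
  G \ add = {at(store), have(k4), key_at(k1,store)} \ {at(store)} = {have(k4), key_at(k1,store)}
  ∪ pre   = {have(k4), key_at(k1,store)} ∪ {at(hall), open(d_hall_store)}
          = {at(hall), have(k4), key_at(k1,store), open(d_hall_store)}

== RESULT ==
["at(hall)", "have(k4)", "key_at(k1,store)", "open(d_hall_store)"]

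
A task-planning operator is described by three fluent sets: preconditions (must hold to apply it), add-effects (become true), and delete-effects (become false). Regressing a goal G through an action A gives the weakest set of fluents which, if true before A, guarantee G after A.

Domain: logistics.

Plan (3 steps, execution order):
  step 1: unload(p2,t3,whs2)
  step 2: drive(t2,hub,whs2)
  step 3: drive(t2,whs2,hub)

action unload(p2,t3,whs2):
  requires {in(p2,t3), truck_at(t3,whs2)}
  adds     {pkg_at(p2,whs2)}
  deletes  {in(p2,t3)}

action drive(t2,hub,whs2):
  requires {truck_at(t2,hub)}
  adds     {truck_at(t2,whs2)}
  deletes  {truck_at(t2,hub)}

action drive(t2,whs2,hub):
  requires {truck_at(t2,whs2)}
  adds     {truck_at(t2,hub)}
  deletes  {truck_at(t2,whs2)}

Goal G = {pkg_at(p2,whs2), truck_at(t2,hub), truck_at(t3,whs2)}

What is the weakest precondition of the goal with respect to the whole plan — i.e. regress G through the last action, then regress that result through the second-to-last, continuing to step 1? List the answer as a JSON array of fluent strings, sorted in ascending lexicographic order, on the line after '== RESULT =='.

Work backward from the goal:
  through step 3 (drive(t2,whs2,hub)): drop {truck_at(t2,hub)}, keep {pkg_at(p2,whs2), truck_at(t3,whs2)}, require {truck_at(t2,whs2)}
    → {pkg_at(p2,whs2), truck_at(t2,whs2), truck_at(t3,whs2)}
  through step 2 (drive(t2,hub,whs2)): drop {truck_at(t2,whs2)}, keep {pkg_at(p2,whs2), truck_at(t3,whs2)}, require {truck_at(t2,hub)}
    → {pkg_at(p2,whs2), truck_at(t2,hub), truck_at(t3,whs2)}
  through step 1 (unload(p2,t3,whs2)): drop {pkg_at(p2,whs2)}, keep {truck_at(t2,hub), truck_at(t3,whs2)}, require {in(p2,t3), truck_at(t3,whs2)}
    → {in(p2,t3), truck_at(t2,hub), truck_at(t3,whs2)}

== RESULT ==
["in(p2,t3)", "truck_at(t2,hub)", "truck_at(t3,whs2)"]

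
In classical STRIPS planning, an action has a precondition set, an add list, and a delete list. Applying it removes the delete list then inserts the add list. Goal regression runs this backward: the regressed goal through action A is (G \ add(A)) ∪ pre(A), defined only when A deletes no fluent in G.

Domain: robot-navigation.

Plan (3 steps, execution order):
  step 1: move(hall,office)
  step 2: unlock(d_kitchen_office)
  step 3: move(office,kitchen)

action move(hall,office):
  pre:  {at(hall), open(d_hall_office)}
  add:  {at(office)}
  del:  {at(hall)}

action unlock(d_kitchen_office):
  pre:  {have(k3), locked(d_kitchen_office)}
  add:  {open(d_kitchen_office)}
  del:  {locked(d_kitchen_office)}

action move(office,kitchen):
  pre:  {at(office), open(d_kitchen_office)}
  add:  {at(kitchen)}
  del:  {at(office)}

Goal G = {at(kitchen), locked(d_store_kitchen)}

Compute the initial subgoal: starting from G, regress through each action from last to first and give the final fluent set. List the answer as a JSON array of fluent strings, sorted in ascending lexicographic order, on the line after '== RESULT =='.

Regress step by step:
  through step 3 (move(office,kitchen)): drop {at(kitchen)}, keep {locked(d_store_kitchen)}, require {at(office), open(d_kitchen_office)}
    → {at(office), locked(d_store_kitchen), open(d_kitchen_office)}
  through step 2 (unlock(d_kitchen_office)): drop {open(d_kitchen_office)}, keep {at(office), locked(d_store_kitchen)}, require {have(k3), locked(d_kitchen_office)}
    → {at(office), have(k3), locked(d_kitchen_office), locked(d_store_kitchen)}
  through step 1 (move(hall,office)): drop {at(office)}, keep {have(k3), locked(d_kitchen_office), locked(d_store_kitchen)}, require {at(hall), open(d_hall_office)}
    → {at(hall), have(k3), locked(d_kitchen_office), locked(d_store_kitchen), open(d_hall_office)}

== RESULT ==
["at(hall)", "have(k3)", "locked(d_kitchen_office)", "locked(d_store_kitchen)", "open(d_hall_office)"]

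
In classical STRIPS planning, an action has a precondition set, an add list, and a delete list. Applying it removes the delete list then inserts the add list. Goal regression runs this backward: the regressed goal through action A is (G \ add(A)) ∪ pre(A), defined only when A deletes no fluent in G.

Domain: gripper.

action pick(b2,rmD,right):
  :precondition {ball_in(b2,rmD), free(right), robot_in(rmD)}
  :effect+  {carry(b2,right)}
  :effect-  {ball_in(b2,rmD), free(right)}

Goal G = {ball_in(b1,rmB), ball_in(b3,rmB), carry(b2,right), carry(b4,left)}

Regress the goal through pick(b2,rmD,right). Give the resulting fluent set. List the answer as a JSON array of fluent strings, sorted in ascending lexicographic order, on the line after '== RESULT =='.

Regress:
  G ∩ del = {}  (empty — regression defined)
  G \ add = {ball_in(b1,rmB), ball_in(b3,rmB), carry(b2,right), carry(b4,left)} \ {carry(b2,right)} = {ball_in(b1,rmB), ball_in(b3,rmB), carry(b4,left)}
  ∪ pre   = {ball_in(b1,rmB), ball_in(b3,rmB), carry(b4,left)} ∪ {ball_in(b2,rmD), free(right), robot_in(rmD)}
          = {ball_in(b1,rmB), ball_in(b2,rmD), ball_in(b3,rmB), carry(b4,left), free(right), robot_in(rmD)}

== RESULT ==
["ball_in(b1,rmB)", "ball_in(b2,rmD)", "ball_in(b3,rmB)", "carry(b4,left)", "free(right)", "robot_in(rmD)"]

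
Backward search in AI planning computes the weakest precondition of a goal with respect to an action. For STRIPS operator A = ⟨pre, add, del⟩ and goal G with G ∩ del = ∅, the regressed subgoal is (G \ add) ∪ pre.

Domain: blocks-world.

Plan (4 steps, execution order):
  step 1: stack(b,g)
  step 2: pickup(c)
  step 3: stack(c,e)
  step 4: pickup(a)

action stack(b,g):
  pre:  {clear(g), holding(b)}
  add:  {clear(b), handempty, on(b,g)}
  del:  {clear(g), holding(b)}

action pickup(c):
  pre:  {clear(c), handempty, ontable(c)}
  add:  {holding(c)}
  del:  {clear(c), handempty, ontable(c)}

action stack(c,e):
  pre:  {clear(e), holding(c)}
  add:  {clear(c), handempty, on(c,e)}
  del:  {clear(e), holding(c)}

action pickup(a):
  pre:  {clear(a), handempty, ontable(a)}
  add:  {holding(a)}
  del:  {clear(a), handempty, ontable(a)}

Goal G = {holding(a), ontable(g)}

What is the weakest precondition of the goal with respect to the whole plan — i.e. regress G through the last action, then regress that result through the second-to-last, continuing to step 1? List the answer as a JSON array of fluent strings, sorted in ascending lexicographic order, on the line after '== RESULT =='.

Work backward from the goal:
  through step 4 (pickup(a)): drop {holding(a)}, keep {ontable(g)}, require {clear(a), handempty, ontable(a)}
    → {clear(a), handempty, ontable(a), ontable(g)}
  through step 3 (stack(c,e)): drop {handempty}, keep {clear(a), ontable(a), ontable(g)}, require {clear(e), holding(c)}
    → {clear(a), clear(e), holding(c), ontable(a), ontable(g)}
  through step 2 (pickup(c)): drop {holding(c)}, keep {clear(a), clear(e), ontable(a), ontable(g)}, require {clear(c), handempty, ontable(c)}
    → {clear(a), clear(c), clear(e), handempty, ontable(a), ontable(c), ontable(g)}
  through step 1 (stack(b,g)): drop {handempty}, keep {clear(a), clear(c), clear(e), ontable(a), ontable(c), ontable(g)}, require {clear(g), holding(b)}
    → {clear(a), clear(c), clear(e), clear(g), holding(b), ontable(a), ontable(c), ontable(g)}

== RESULT ==
["clear(a)", "clear(c)", "clear(e)", "clear(g)", "holding(b)", "ontable(a)", "ontable(c)", "ontable(g)"]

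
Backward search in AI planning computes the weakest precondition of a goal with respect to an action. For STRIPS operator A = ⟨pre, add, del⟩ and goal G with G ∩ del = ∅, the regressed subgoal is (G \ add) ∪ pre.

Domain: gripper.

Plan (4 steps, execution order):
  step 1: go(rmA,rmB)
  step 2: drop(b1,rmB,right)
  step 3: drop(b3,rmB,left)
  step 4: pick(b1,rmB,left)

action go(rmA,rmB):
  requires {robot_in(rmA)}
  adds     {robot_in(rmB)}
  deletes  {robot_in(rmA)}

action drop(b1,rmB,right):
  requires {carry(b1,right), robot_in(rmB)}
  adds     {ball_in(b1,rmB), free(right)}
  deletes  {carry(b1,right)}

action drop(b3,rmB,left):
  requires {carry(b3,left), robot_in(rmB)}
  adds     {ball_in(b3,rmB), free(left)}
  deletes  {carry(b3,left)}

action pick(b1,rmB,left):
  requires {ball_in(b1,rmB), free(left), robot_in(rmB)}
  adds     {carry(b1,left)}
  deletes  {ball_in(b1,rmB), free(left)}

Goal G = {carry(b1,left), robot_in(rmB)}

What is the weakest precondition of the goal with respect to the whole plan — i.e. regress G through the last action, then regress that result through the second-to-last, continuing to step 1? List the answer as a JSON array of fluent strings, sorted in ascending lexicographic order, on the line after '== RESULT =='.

Regress step by step:
  through step 4 (pick(b1,rmB,left)): drop {carry(b1,left)}, keep {robot_in(rmB)}, require {ball_in(b1,rmB), free(left), robot_in(rmB)}
    → {ball_in(b1,rmB), free(left), robot_in(rmB)}
  through step 3 (drop(b3,rmB,left)): drop {free(left)}, keep {ball_in(b1,rmB), robot_in(rmB)}, require {carry(b3,left), robot_in(rmB)}
    → {ball_in(b1,rmB), carry(b3,left), robot_in(rmB)}
  through step 2 (drop(b1,rmB,right)): drop {ball_in(b1,rmB)}, keep {carry(b3,left), robot_in(rmB)}, require {carry(b1,right), robot_in(rmB)}
    → {carry(b1,right), carry(b3,left), robot_in(rmB)}
  through step 1 (go(rmA,rmB)): drop {robot_in(rmB)}, keep {carry(b1,right), carry(b3,left)}, require {robot_in(rmA)}
    → {carry(b1,right), carry(b3,left), robot_in(rmA)}

== RESULT ==
["carry(b1,right)", "carry(b3,left)", "robot_in(rmA)"]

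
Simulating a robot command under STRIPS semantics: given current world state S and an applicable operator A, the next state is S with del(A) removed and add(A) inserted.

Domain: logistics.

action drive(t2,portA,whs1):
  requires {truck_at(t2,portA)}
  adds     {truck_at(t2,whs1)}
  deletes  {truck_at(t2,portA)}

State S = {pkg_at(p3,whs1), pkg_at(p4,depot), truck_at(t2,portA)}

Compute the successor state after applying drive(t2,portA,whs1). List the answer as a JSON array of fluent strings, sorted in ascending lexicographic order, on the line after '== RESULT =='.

Compute (S \ del) ∪ add:
  pre ⊆ S: {truck_at(t2,portA)} ⊆ S  — applicable
  S \ del = {pkg_at(p3,whs1), pkg_at(p4,depot)}
  ∪ add   = {pkg_at(p3,whs1), pkg_at(p4,depot), truck_at(t2,whs1)}

== RESULT ==
["pkg_at(p3,whs1)", "pkg_at(p4,depot)", "truck_at(t2,whs1)"]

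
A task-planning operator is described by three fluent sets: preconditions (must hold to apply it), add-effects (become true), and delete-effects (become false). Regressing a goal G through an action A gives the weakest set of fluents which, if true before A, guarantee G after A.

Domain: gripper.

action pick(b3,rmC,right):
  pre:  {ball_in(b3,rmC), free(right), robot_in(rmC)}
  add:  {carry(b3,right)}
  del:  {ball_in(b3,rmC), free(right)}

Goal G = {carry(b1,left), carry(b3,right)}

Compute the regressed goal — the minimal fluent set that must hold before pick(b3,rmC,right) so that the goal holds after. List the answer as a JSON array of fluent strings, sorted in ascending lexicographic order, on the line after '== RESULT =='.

Compute (G \ add) ∪ pre:
  G ∩ del = {}  (empty — regression defined)
  G \ add = {carry(b1,left), carry(b3,right)} \ {carry(b3,right)} = {carry(b1,left)}
  ∪ pre   = {carry(b1,left)} ∪ {ball_in(b3,rmC), free(right), robot_in(rmC)}
          = {ball_in(b3,rmC), carry(b1,left), free(right), robot_in(rmC)}

== RESULT ==
["ball_in(b3,rmC)", "carry(b1,left)", "free(right)", "robot_in(rmC)"]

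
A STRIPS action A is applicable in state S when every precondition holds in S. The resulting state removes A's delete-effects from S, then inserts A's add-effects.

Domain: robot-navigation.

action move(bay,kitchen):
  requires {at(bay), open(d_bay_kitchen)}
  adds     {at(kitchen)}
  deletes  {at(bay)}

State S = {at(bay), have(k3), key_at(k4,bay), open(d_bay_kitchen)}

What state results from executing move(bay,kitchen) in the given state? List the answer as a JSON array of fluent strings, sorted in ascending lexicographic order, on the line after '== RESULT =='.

Compute (S \ del) ∪ add:
  pre ⊆ S: {at(bay), open(d_bay_kitchen)} ⊆ S  — applicable
  S \ del = {have(k3), key_at(k4,bay), open(d_bay_kitchen)}
  ∪ add   = {at(kitchen), have(k3), key_at(k4,bay), open(d_bay_kitchen)}

== RESULT ==
["at(kitchen)", "have(k3)", "key_at(k4,bay)", "open(d_bay_kitchen)"]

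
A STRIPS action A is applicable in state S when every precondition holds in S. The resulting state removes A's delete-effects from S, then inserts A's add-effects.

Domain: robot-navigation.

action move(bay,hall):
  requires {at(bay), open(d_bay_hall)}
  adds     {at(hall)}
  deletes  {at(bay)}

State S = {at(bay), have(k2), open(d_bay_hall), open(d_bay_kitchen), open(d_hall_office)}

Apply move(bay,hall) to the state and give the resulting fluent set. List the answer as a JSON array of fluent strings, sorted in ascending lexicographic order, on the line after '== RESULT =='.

Compute (S \ del) ∪ add:
  pre ⊆ S: {at(bay), open(d_bay_hall)} ⊆ S  — applicable
  S \ del = {have(k2), open(d_bay_hall), open(d_bay_kitchen), open(d_hall_office)}
  ∪ add   = {at(hall), have(k2), open(d_bay_hall), open(d_bay_kitchen), open(d_hall_office)}

== RESULT ==
["at(hall)", "have(k2)", "open(d_bay_hall)", "open(d_bay_kitchen)", "open(d_hall_office)"]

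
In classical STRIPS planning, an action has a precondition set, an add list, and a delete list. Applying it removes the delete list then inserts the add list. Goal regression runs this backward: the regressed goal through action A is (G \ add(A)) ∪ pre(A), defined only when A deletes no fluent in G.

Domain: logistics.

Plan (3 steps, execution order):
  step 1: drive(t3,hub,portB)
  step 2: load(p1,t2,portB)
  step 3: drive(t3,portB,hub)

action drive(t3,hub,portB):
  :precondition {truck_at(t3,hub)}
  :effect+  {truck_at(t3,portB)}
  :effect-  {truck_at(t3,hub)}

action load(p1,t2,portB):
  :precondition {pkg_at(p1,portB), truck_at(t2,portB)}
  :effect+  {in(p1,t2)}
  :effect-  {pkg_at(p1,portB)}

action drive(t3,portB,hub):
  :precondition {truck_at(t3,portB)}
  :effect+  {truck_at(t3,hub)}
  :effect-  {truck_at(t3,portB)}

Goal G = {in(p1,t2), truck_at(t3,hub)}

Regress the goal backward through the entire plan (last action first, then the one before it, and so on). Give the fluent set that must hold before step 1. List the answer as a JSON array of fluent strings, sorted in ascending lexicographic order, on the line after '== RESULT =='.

Regress step by step:
  through step 3 (drive(t3,portB,hub)): drop {truck_at(t3,hub)}, keep {in(p1,t2)}, require {truck_at(t3,portB)}
    → {in(p1,t2), truck_at(t3,portB)}
  through step 2 (load(p1,t2,portB)): drop {in(p1,t2)}, keep {truck_at(t3,portB)}, require {pkg_at(p1,portB), truck_at(t2,portB)}
    → {pkg_at(p1,portB), truck_at(t2,portB), truck_at(t3,portB)}
  through step 1 (drive(t3,hub,portB)): drop {truck_at(t3,portB)}, keep {pkg_at(p1,portB), truck_at(t2,portB)}, require {truck_at(t3,hub)}
    → {pkg_at(p1,portB), truck_at(t2,portB), truck_at(t3,hub)}

== RESULT ==
["pkg_at(p1,portB)", "truck_at(t2,portB)", "truck_at(t3,hub)"]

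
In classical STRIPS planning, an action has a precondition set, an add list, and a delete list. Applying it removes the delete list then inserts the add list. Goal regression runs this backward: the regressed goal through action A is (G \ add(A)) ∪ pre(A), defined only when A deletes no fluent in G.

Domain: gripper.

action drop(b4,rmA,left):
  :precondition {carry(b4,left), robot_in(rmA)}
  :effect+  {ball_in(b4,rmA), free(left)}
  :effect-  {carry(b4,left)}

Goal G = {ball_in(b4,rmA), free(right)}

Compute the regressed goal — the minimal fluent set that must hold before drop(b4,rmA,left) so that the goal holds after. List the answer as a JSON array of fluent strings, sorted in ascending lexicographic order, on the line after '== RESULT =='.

Compute (G \ add) ∪ pre:
  G ∩ del = {}  (empty — regression defined)
  G \ add = {ball_in(b4,rmA), free(right)} \ {ball_in(b4,rmA), free(left)} = {free(right)}
  ∪ pre   = {free(right)} ∪ {carry(b4,left), robot_in(rmA)}
          = {carry(b4,left), free(right), robot_in(rmA)}

== RESULT ==
["carry(b4,left)", "free(right)", "robot_in(rmA)"]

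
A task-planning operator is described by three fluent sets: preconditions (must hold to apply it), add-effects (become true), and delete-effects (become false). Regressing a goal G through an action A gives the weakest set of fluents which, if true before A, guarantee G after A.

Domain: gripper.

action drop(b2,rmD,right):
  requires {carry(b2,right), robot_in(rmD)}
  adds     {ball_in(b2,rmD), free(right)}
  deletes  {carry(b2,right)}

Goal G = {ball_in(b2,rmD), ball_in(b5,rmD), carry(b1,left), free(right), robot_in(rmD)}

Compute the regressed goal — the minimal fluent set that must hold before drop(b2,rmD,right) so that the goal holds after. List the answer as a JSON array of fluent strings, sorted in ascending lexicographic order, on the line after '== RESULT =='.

Regress:
  G ∩ del = {}  (empty — regression defined)
  G \ add = {ball_in(b2,rmD), ball_in(b5,rmD), carry(b1,left), free(right), robot_in(rmD)} \ {ball_in(b2,rmD), free(right)} = {ball_in(b5,rmD), carry(b1,left), robot_in(rmD)}
  ∪ pre   = {ball_in(b5,rmD), carry(b1,left), robot_in(rmD)} ∪ {carry(b2,right), robot_in(rmD)}
          = {ball_in(b5,rmD), carry(b1,left), carry(b2,right), robot_in(rmD)}

== RESULT ==
["ball_in(b5,rmD)", "carry(b1,left)", "carry(b2,right)", "robot_in(rmD)"]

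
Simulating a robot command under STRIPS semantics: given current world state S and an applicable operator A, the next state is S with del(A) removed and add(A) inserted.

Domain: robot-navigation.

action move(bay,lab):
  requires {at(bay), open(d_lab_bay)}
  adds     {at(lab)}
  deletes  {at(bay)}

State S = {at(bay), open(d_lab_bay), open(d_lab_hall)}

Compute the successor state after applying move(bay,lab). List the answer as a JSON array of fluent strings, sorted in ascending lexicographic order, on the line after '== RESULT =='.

Progress:
  pre ⊆ S: {at(bay), open(d_lab_bay)} ⊆ S  — applicable
  S \ del = {open(d_lab_bay), open(d_lab_hall)}
  ∪ add   = {at(lab), open(d_lab_bay), open(d_lab_hall)}

== RESULT ==
["at(lab)", "open(d_lab_bay)", "open(d_lab_hall)"]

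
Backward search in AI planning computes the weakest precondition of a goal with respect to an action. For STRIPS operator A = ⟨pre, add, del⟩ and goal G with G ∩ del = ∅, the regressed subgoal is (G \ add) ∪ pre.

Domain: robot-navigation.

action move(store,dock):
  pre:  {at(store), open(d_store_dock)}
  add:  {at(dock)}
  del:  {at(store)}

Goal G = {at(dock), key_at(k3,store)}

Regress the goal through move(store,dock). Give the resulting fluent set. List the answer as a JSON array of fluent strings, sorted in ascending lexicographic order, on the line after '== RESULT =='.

Regress:
  G ∩ del = {}  (empty — regression defined)
  G \ add = {at(dock), key_at(k3,store)} \ {at(dock)} = {key_at(k3,store)}
  ∪ pre   = {key_at(k3,store)} ∪ {at(store), open(d_store_dock)}
          = {at(store), key_at(k3,store), open(d_store_dock)}

== RESULT ==
["at(store)", "key_at(k3,store)", "open(d_store_dock)"]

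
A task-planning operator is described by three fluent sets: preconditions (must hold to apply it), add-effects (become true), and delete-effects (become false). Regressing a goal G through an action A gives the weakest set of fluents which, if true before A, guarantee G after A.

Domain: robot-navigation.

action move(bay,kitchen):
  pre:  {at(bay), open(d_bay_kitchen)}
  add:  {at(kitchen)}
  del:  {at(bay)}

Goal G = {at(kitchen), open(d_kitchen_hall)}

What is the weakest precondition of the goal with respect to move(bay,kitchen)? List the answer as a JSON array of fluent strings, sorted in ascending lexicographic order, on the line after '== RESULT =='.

Regress:
  G ∩ del = {}  (empty — regression defined)
  G \ add = {at(kitchen), open(d_kitchen_hall)} \ {at(kitchen)} = {open(d_kitchen_hall)}
  ∪ pre   = {open(d_kitchen_hall)} ∪ {at(bay), open(d_bay_kitchen)}
          = {at(bay), open(d_bay_kitchen), open(d_kitchen_hall)}

== RESULT ==
["at(bay)", "open(d_bay_kitchen)", "open(d_kitchen_hall)"]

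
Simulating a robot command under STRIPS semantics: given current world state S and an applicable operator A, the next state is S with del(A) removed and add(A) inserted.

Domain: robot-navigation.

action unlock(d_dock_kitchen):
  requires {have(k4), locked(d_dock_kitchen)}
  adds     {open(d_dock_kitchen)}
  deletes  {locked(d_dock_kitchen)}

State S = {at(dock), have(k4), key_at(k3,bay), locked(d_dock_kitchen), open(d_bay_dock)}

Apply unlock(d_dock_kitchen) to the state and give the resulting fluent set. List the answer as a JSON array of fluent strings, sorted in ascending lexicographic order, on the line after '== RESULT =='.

Compute (S \ del) ∪ add:
  pre ⊆ S: {have(k4), locked(d_dock_kitchen)} ⊆ S  — applicable
  S \ del = {at(dock), have(k4), key_at(k3,bay), open(d_bay_dock)}
  ∪ add   = {at(dock), have(k4), key_at(k3,bay), open(d_bay_dock), open(d_dock_kitchen)}

== RESULT ==
["at(dock)", "have(k4)", "key_at(k3,bay)", "open(d_bay_dock)", "open(d_dock_kitchen)"]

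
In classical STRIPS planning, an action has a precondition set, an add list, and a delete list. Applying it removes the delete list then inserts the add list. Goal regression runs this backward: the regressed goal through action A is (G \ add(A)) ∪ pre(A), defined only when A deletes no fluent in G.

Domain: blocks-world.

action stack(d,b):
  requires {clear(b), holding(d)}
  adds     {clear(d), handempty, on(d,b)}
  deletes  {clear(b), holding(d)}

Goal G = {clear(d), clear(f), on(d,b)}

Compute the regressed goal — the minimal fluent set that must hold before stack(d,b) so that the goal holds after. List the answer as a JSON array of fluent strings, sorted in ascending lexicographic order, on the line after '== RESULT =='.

Regress:
  G ∩ del = {}  (empty — regression defined)
  G \ add = {clear(d), clear(f), on(d,b)} \ {clear(d), handempty, on(d,b)} = {clear(f)}
  ∪ pre   = {clear(f)} ∪ {clear(b), holding(d)}
          = {clear(b), clear(f), holding(d)}

== RESULT ==
["clear(b)", "clear(f)", "holding(d)"]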